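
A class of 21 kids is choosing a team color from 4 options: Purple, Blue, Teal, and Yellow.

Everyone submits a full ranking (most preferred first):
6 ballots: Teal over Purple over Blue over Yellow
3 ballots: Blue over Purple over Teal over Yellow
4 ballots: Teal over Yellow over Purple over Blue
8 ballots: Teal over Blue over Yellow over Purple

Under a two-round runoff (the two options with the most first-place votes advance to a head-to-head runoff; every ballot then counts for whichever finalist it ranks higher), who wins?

Round 1 first-place votes: Purple 0, Blue 3, Teal 18, Yellow 0. Teal and Blue advance.
Runoff: Teal is ranked above Blue on 18 ballots, Blue above Teal on 3.

Teal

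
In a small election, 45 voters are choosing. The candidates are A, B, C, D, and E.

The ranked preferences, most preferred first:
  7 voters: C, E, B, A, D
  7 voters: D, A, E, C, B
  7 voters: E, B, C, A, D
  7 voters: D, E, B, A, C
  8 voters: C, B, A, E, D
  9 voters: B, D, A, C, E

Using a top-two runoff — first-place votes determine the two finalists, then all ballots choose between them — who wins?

Round 1 first-place votes: A 0, B 9, C 15, D 14, E 7. C and D advance.
Runoff: C is ranked above D on 22 ballots, D above C on 23.

D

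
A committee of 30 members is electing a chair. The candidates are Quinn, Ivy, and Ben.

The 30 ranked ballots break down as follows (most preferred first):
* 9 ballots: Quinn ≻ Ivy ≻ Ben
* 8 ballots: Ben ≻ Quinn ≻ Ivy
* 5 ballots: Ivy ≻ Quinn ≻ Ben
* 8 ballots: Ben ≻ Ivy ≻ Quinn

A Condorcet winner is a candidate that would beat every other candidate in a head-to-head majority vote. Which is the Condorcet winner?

Ben vs Quinn: 16–14
Ben vs Ivy: 16–14
Ben beats every other candidate.

Ben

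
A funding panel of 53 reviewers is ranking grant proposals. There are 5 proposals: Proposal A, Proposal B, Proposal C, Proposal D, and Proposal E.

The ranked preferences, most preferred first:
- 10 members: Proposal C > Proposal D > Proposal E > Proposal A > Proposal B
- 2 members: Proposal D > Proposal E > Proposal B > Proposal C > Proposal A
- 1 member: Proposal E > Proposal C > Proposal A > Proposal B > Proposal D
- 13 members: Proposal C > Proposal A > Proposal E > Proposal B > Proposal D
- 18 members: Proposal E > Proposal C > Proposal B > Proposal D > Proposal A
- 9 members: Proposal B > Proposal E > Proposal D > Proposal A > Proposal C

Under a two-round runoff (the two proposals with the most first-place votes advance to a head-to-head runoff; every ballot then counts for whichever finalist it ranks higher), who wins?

Round 1 first-place votes: Proposal A 0, Proposal B 9, Proposal C 23, Proposal D 2, Proposal E 19. Proposal C and Proposal E advance.
Runoff: Proposal C is ranked above Proposal E on 23 ballots, Proposal E above Proposal C on 30.

Proposal E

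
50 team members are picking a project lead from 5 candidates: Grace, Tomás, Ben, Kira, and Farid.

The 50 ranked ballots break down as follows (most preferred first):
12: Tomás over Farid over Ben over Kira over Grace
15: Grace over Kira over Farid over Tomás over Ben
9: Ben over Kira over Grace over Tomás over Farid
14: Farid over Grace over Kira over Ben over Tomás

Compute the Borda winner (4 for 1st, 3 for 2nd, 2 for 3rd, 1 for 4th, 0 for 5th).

Grace: 12×0 + 15×4 + 9×2 + 14×3 = 120
Tomás: 12×4 + 15×1 + 9×1 + 14×0 = 72
Ben: 12×2 + 15×0 + 9×4 + 14×1 = 74
Kira: 12×1 + 15×3 + 9×3 + 14×2 = 112
Farid: 12×3 + 15×2 + 9×0 + 14×4 = 122

Farid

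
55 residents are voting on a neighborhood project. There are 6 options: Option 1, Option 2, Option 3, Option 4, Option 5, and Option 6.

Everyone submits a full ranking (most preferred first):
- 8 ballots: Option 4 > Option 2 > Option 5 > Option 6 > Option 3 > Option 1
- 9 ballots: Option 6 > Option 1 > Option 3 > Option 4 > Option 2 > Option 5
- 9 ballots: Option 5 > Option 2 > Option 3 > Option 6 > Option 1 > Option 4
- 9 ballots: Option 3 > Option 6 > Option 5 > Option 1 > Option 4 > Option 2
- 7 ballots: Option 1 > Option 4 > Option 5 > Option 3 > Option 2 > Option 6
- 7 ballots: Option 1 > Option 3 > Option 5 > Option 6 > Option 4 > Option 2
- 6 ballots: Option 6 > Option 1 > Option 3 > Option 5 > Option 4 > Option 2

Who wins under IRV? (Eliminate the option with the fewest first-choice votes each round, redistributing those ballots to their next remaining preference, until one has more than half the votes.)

Option 5

Round 1: Option 1 14, Option 2 0, Option 3 9, Option 4 8, Option 5 9, Option 6 15. Option 2 eliminated.
Round 2: Option 1 14, Option 3 9, Option 4 8, Option 5 9, Option 6 15. Option 4 eliminated.
Round 3: Option 1 14, Option 3 9, Option 5 17, Option 6 15. Option 3 eliminated.
Round 4: Option 1 14, Option 5 17, Option 6 24. Option 1 eliminated.
Round 5: Option 5 31, Option 6 24. Option 5 has a majority (≥28).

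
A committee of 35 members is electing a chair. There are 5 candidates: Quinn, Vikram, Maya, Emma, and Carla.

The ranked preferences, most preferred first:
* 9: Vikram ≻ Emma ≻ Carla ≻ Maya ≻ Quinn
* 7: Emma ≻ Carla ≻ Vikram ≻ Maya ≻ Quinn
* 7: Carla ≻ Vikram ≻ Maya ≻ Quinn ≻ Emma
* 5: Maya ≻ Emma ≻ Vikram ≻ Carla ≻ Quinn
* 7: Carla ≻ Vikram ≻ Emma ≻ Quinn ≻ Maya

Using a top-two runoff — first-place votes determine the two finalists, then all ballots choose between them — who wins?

Round 1 first-place votes: Quinn 0, Vikram 9, Maya 5, Emma 7, Carla 14. Carla and Vikram advance.
Runoff: Carla is ranked above Vikram on 21 ballots, Vikram above Carla on 14.

Carla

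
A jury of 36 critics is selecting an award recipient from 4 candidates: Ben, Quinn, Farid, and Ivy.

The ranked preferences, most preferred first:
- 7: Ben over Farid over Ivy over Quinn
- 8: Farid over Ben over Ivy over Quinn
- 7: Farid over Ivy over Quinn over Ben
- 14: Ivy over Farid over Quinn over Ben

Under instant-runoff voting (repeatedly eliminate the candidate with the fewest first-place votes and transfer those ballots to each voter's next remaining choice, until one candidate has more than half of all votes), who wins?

Round 1: Ben 7, Quinn 0, Farid 15, Ivy 14. Quinn eliminated.
Round 2: Ben 7, Farid 15, Ivy 14. Ben eliminated.
Round 3: Farid 22, Ivy 14. Farid has a majority (≥19).

Farid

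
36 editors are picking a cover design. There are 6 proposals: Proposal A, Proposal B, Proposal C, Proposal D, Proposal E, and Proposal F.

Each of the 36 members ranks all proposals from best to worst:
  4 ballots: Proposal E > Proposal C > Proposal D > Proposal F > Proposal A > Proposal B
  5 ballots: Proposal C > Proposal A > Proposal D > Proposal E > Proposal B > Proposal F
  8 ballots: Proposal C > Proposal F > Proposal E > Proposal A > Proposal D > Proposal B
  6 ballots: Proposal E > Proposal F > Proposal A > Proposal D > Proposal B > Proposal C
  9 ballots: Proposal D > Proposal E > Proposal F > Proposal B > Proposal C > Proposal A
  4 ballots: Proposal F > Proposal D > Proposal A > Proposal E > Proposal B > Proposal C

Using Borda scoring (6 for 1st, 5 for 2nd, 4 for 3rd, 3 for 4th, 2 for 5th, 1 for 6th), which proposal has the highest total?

Proposal A: 4×2 + 5×5 + 8×3 + 6×4 + 9×1 + 4×4 = 106
Proposal B: 4×1 + 5×2 + 8×1 + 6×2 + 9×3 + 4×2 = 69
Proposal C: 4×5 + 5×6 + 8×6 + 6×1 + 9×2 + 4×1 = 126
Proposal D: 4×4 + 5×4 + 8×2 + 6×3 + 9×6 + 4×5 = 144
Proposal E: 4×6 + 5×3 + 8×4 + 6×6 + 9×5 + 4×3 = 164
Proposal F: 4×3 + 5×1 + 8×5 + 6×5 + 9×4 + 4×6 = 147

Proposal E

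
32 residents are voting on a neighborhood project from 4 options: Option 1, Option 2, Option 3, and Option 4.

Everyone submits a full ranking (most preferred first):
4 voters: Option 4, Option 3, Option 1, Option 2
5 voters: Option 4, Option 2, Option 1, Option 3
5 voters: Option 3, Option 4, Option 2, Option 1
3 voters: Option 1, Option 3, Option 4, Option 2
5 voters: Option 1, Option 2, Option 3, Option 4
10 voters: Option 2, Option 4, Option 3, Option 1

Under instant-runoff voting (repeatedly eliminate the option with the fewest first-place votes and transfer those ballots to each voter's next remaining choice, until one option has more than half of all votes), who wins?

Round 1: Option 1 8, Option 2 10, Option 3 5, Option 4 9. Option 3 eliminated.
Round 2: Option 1 8, Option 2 10, Option 4 14. Option 1 eliminated.
Round 3: Option 2 15, Option 4 17. Option 4 has a majority (≥17).

Option 4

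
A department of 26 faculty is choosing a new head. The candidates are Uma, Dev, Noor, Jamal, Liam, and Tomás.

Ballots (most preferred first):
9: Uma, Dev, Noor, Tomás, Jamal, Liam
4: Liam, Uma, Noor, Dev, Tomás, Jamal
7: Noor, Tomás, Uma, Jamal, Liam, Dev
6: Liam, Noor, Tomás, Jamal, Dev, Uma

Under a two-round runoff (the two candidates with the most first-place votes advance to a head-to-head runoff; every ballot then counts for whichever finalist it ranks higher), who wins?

Round 1 first-place votes: Uma 9, Dev 0, Noor 7, Jamal 0, Liam 10, Tomás 0. Liam and Uma advance.
Runoff: Liam is ranked above Uma on 10 ballots, Uma above Liam on 16.

Uma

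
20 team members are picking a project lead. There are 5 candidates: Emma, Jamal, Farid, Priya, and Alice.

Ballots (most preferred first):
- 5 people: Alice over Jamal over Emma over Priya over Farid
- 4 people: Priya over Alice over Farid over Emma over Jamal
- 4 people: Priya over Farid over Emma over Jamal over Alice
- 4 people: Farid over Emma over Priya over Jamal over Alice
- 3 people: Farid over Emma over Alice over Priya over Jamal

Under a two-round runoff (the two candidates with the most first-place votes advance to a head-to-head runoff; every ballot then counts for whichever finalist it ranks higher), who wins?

Round 1 first-place votes: Emma 0, Jamal 0, Farid 7, Priya 8, Alice 5. Priya and Farid advance.
Runoff: Priya is ranked above Farid on 13 ballots, Farid above Priya on 7.

Priya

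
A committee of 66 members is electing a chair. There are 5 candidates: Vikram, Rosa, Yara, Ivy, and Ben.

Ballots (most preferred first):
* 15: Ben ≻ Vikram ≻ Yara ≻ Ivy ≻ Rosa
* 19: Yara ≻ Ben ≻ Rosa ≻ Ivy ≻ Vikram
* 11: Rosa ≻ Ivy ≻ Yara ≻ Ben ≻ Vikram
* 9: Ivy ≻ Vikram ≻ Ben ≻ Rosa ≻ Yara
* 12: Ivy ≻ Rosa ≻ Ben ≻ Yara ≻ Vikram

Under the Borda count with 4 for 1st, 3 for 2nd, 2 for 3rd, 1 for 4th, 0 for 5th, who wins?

Vikram: 15×3 + 19×0 + 11×0 + 9×3 + 12×0 = 72
Rosa: 15×0 + 19×2 + 11×4 + 9×1 + 12×3 = 127
Yara: 15×2 + 19×4 + 11×2 + 9×0 + 12×1 = 140
Ivy: 15×1 + 19×1 + 11×3 + 9×4 + 12×4 = 151
Ben: 15×4 + 19×3 + 11×1 + 9×2 + 12×2 = 170

Ben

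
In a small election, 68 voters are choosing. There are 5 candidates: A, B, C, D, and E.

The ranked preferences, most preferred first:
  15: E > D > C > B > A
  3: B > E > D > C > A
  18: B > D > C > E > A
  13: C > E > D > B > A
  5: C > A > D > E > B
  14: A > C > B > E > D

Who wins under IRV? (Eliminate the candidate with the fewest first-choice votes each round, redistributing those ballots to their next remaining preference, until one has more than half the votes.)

C

Round 1: A 14, B 21, C 18, D 0, E 15. D eliminated.
Round 2: A 14, B 21, C 18, E 15. A eliminated.
Round 3: B 21, C 32, E 15. E eliminated.
Round 4: B 21, C 47. C has a majority (≥35).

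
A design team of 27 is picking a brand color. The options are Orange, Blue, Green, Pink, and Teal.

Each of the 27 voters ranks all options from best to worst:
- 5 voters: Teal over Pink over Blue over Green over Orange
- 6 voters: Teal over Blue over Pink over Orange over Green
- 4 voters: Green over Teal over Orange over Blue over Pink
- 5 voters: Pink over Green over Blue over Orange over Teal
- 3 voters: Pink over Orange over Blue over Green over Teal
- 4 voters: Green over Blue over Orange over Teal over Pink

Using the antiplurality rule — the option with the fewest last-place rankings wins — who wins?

Blue

Last-place votes: Orange 5, Blue 0, Green 6, Pink 8, Teal 8.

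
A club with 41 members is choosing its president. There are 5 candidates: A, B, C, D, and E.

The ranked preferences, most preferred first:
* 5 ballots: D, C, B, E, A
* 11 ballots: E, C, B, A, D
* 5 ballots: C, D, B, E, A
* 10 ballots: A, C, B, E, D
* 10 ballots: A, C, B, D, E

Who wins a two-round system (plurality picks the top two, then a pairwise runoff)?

E

Round 1 first-place votes: A 20, B 0, C 5, D 5, E 11. A and E advance.
Runoff: A is ranked above E on 20 ballots, E above A on 21.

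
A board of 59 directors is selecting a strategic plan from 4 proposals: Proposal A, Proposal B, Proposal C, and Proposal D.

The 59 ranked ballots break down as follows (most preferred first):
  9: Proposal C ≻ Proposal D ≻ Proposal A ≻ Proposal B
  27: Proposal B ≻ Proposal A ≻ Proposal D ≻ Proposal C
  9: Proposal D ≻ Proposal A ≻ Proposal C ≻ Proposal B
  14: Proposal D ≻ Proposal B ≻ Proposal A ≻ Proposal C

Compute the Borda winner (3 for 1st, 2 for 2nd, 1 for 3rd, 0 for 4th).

Proposal A: 9×1 + 27×2 + 9×2 + 14×1 = 95
Proposal B: 9×0 + 27×3 + 9×0 + 14×2 = 109
Proposal C: 9×3 + 27×0 + 9×1 + 14×0 = 36
Proposal D: 9×2 + 27×1 + 9×3 + 14×3 = 114

Proposal D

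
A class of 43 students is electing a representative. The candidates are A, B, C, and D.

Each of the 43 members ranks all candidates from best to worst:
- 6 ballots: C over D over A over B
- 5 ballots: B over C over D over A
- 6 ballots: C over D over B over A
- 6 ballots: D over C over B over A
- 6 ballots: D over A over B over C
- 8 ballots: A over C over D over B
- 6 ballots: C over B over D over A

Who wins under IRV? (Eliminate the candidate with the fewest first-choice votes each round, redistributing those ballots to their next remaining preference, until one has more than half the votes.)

C

Round 1: A 8, B 5, C 18, D 12. B eliminated.
Round 2: A 8, C 23, D 12. C has a majority (≥22).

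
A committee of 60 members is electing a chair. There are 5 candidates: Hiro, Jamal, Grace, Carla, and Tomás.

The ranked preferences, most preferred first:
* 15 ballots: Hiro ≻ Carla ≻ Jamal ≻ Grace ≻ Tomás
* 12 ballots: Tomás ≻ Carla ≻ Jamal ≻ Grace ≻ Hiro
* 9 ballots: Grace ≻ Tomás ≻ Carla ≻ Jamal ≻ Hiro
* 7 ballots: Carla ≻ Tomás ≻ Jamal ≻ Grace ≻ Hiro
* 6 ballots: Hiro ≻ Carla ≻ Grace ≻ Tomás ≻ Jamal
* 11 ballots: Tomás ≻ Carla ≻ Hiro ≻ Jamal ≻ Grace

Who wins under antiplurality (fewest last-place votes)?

Carla

Last-place votes: Hiro 28, Jamal 6, Grace 11, Carla 0, Tomás 15.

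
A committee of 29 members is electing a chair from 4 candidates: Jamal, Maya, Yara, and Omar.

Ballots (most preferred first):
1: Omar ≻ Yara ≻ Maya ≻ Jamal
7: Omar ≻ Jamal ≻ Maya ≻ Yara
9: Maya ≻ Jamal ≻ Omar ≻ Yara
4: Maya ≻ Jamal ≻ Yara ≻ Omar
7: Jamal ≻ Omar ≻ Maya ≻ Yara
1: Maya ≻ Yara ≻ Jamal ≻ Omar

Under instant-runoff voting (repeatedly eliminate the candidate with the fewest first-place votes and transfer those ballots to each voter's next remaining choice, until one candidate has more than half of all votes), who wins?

Omar

Round 1: Jamal 7, Maya 14, Yara 0, Omar 8. Yara eliminated.
Round 2: Jamal 7, Maya 14, Omar 8. Jamal eliminated.
Round 3: Maya 14, Omar 15. Omar has a majority (≥15).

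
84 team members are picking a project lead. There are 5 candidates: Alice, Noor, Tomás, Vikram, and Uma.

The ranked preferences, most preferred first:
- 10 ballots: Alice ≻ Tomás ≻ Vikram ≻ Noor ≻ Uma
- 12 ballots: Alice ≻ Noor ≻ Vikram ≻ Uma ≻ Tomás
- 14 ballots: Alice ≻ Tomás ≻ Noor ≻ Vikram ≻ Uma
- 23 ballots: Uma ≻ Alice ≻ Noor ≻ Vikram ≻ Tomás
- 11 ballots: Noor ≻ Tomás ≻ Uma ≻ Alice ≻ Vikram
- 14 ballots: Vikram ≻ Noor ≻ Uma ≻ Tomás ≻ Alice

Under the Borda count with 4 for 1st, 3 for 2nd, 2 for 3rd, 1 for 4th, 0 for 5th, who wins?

Alice

Alice: 10×4 + 12×4 + 14×4 + 23×3 + 11×1 + 14×0 = 224
Noor: 10×1 + 12×3 + 14×2 + 23×2 + 11×4 + 14×3 = 206
Tomás: 10×3 + 12×0 + 14×3 + 23×0 + 11×3 + 14×1 = 119
Vikram: 10×2 + 12×2 + 14×1 + 23×1 + 11×0 + 14×4 = 137
Uma: 10×0 + 12×1 + 14×0 + 23×4 + 11×2 + 14×2 = 154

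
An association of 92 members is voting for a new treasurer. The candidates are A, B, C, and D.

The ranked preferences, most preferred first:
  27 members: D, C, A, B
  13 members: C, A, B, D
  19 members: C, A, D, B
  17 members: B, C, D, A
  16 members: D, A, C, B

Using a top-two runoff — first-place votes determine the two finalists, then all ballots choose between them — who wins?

Round 1 first-place votes: A 0, B 17, C 32, D 43. D and C advance.
Runoff: D is ranked above C on 43 ballots, C above D on 49.

C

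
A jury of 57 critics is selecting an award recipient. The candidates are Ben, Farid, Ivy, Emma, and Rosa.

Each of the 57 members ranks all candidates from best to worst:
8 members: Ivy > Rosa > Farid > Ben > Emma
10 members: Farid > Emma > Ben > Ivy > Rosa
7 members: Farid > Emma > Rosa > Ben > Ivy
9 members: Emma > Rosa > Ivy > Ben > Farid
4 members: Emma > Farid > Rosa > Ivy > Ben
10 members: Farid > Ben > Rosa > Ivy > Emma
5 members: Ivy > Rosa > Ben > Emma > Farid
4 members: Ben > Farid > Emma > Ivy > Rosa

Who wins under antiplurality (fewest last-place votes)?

Ben

Last-place votes: Ben 4, Farid 14, Ivy 7, Emma 18, Rosa 14.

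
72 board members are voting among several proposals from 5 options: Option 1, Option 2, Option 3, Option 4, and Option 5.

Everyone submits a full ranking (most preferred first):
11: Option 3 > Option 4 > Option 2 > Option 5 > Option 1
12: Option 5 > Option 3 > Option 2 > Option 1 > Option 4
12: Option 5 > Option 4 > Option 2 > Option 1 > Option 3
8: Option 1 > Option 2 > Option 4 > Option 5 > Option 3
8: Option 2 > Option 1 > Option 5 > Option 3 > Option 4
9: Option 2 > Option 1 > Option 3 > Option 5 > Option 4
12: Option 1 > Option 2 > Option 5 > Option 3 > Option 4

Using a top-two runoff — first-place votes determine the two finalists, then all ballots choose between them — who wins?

Option 1

Round 1 first-place votes: Option 1 20, Option 2 17, Option 3 11, Option 4 0, Option 5 24. Option 5 and Option 1 advance.
Runoff: Option 5 is ranked above Option 1 on 35 ballots, Option 1 above Option 5 on 37.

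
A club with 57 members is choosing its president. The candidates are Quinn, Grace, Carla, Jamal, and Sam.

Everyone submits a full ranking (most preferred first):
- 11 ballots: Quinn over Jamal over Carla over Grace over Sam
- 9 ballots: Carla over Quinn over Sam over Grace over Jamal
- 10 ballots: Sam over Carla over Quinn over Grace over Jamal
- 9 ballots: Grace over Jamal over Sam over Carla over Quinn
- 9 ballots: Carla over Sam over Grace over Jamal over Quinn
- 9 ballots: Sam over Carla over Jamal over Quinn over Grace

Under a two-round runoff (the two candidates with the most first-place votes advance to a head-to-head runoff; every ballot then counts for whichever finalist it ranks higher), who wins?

Round 1 first-place votes: Quinn 11, Grace 9, Carla 18, Jamal 0, Sam 19. Sam and Carla advance.
Runoff: Sam is ranked above Carla on 28 ballots, Carla above Sam on 29.

Carla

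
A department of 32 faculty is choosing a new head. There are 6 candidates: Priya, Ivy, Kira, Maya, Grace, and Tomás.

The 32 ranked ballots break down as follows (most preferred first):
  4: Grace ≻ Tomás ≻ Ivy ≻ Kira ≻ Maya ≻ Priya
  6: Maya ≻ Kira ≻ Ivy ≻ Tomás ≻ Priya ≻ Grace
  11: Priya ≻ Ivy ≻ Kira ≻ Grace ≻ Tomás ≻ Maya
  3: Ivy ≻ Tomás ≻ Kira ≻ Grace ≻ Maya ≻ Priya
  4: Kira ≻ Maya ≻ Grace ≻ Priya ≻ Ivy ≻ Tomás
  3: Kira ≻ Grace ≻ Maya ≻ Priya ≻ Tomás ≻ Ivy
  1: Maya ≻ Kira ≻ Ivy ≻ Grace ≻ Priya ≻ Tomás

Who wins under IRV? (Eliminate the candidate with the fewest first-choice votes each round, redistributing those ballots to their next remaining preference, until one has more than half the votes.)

Kira

Round 1: Priya 11, Ivy 3, Kira 7, Maya 7, Grace 4, Tomás 0. Tomás eliminated.
Round 2: Priya 11, Ivy 3, Kira 7, Maya 7, Grace 4. Ivy eliminated.
Round 3: Priya 11, Kira 10, Maya 7, Grace 4. Grace eliminated.
Round 4: Priya 11, Kira 14, Maya 7. Maya eliminated.
Round 5: Priya 11, Kira 21. Kira has a majority (≥17).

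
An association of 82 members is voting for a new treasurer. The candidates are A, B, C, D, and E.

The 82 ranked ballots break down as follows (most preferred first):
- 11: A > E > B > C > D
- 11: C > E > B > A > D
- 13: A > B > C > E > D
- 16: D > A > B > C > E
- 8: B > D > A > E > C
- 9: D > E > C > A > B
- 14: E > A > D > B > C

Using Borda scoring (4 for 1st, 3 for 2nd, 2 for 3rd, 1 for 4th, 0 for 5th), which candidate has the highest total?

A

A: 11×4 + 11×1 + 13×4 + 16×3 + 8×2 + 9×1 + 14×3 = 222
B: 11×2 + 11×2 + 13×3 + 16×2 + 8×4 + 9×0 + 14×1 = 161
C: 11×1 + 11×4 + 13×2 + 16×1 + 8×0 + 9×2 + 14×0 = 115
D: 11×0 + 11×0 + 13×0 + 16×4 + 8×3 + 9×4 + 14×2 = 152
E: 11×3 + 11×3 + 13×1 + 16×0 + 8×1 + 9×3 + 14×4 = 170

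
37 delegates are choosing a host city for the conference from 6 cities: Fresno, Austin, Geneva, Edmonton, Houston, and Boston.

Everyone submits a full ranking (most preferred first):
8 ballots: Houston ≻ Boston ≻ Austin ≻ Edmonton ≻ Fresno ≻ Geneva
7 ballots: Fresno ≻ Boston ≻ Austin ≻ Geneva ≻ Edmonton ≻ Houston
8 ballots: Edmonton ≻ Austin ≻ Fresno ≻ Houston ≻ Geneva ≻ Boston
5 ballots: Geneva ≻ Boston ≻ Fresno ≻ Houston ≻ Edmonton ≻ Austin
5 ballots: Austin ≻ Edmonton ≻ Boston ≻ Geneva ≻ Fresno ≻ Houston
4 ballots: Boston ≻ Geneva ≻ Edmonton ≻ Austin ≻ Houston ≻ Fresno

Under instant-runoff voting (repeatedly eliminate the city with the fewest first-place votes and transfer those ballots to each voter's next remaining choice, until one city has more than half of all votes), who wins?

Edmonton

Round 1: Fresno 7, Austin 5, Geneva 5, Edmonton 8, Houston 8, Boston 4. Boston eliminated.
Round 2: Fresno 7, Austin 5, Geneva 9, Edmonton 8, Houston 8. Austin eliminated.
Round 3: Fresno 7, Geneva 9, Edmonton 13, Houston 8. Fresno eliminated.
Round 4: Geneva 16, Edmonton 13, Houston 8. Houston eliminated.
Round 5: Geneva 16, Edmonton 21. Edmonton has a majority (≥19).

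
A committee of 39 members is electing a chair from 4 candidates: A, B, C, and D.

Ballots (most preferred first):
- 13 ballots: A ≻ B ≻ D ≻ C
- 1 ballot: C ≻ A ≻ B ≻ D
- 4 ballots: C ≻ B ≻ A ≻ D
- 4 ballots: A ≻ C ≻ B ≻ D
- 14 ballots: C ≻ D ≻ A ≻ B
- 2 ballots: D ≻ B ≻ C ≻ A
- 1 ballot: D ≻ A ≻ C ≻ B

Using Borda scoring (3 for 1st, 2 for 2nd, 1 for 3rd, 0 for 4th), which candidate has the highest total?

A

A: 13×3 + 1×2 + 4×1 + 4×3 + 14×1 + 2×0 + 1×2 = 73
B: 13×2 + 1×1 + 4×2 + 4×1 + 14×0 + 2×2 + 1×0 = 43
C: 13×0 + 1×3 + 4×3 + 4×2 + 14×3 + 2×1 + 1×1 = 68
D: 13×1 + 1×0 + 4×0 + 4×0 + 14×2 + 2×3 + 1×3 = 50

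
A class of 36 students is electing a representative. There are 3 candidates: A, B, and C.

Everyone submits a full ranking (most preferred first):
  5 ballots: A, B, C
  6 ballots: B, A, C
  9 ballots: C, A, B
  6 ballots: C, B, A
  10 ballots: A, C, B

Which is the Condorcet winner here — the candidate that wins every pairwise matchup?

A vs B: 24–12
A vs C: 21–15
A beats every other candidate.

A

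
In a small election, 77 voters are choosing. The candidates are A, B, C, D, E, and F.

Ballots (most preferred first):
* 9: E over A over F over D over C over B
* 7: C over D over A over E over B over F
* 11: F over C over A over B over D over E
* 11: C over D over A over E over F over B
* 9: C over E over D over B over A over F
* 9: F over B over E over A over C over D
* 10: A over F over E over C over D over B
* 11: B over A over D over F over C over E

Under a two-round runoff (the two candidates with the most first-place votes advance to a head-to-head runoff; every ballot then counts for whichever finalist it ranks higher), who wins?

F

Round 1 first-place votes: A 10, B 11, C 27, D 0, E 9, F 20. C and F advance.
Runoff: C is ranked above F on 27 ballots, F above C on 50.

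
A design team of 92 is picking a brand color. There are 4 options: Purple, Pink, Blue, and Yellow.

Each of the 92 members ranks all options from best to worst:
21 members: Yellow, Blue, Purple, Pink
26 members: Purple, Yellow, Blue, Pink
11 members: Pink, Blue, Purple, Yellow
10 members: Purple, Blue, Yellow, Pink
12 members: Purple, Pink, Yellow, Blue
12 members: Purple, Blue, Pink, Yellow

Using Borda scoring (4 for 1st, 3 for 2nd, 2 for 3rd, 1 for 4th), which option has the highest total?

Purple: 21×2 + 26×4 + 11×2 + 10×4 + 12×4 + 12×4 = 304
Pink: 21×1 + 26×1 + 11×4 + 10×1 + 12×3 + 12×2 = 161
Blue: 21×3 + 26×2 + 11×3 + 10×3 + 12×1 + 12×3 = 226
Yellow: 21×4 + 26×3 + 11×1 + 10×2 + 12×2 + 12×1 = 229

Purple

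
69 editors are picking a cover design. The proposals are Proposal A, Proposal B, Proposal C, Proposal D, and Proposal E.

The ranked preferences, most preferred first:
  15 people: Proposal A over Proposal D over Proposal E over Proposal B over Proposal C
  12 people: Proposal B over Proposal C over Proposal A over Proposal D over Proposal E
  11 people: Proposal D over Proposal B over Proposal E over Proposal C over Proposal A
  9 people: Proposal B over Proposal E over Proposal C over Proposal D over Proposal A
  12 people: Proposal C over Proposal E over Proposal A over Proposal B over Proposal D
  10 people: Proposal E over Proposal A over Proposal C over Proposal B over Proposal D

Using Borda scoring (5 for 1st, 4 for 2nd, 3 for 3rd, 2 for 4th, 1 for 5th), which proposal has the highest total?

Proposal A: 15×5 + 12×3 + 11×1 + 9×1 + 12×3 + 10×4 = 207
Proposal B: 15×2 + 12×5 + 11×4 + 9×5 + 12×2 + 10×2 = 223
Proposal C: 15×1 + 12×4 + 11×2 + 9×3 + 12×5 + 10×3 = 202
Proposal D: 15×4 + 12×2 + 11×5 + 9×2 + 12×1 + 10×1 = 179
Proposal E: 15×3 + 12×1 + 11×3 + 9×4 + 12×4 + 10×5 = 224

Proposal E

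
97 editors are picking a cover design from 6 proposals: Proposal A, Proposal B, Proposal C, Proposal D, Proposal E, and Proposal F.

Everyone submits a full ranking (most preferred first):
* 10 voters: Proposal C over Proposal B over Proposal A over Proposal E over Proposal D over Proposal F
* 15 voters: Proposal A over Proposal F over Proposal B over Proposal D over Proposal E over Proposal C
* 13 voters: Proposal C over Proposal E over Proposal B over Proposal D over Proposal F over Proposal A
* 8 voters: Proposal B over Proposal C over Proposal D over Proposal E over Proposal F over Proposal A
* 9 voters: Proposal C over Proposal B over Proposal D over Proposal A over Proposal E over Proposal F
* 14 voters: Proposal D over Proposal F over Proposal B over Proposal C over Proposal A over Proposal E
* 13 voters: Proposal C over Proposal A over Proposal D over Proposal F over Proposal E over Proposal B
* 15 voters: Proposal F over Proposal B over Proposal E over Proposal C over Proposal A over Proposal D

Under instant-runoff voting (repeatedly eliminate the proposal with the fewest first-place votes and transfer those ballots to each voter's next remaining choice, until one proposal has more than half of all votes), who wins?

Proposal C

Round 1: Proposal A 15, Proposal B 8, Proposal C 45, Proposal D 14, Proposal E 0, Proposal F 15. Proposal E eliminated.
Round 2: Proposal A 15, Proposal B 8, Proposal C 45, Proposal D 14, Proposal F 15. Proposal B eliminated.
Round 3: Proposal A 15, Proposal C 53, Proposal D 14, Proposal F 15. Proposal C has a majority (≥49).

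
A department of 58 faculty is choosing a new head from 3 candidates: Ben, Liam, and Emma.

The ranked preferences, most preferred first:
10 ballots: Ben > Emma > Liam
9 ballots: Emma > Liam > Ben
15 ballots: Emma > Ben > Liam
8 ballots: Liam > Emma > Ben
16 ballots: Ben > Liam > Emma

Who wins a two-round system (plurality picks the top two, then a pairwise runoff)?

Emma

Round 1 first-place votes: Ben 26, Liam 8, Emma 24. Ben and Emma advance.
Runoff: Ben is ranked above Emma on 26 ballots, Emma above Ben on 32.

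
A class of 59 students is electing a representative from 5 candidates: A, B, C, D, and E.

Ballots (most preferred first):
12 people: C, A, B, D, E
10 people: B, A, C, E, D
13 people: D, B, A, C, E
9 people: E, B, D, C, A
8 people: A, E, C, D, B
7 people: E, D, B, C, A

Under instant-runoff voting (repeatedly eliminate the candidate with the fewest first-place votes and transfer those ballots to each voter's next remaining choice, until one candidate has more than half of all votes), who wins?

Round 1: A 8, B 10, C 12, D 13, E 16. A eliminated.
Round 2: B 10, C 12, D 13, E 24. B eliminated.
Round 3: C 22, D 13, E 24. D eliminated.
Round 4: C 35, E 24. C has a majority (≥30).

C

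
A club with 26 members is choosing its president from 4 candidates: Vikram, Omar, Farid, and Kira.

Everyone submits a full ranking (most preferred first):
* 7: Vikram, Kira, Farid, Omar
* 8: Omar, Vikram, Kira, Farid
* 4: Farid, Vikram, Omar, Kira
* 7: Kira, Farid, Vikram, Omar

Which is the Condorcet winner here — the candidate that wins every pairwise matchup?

Vikram

Vikram vs Omar: 18–8
Vikram vs Farid: 15–11
Vikram vs Kira: 19–7
Vikram beats every other candidate.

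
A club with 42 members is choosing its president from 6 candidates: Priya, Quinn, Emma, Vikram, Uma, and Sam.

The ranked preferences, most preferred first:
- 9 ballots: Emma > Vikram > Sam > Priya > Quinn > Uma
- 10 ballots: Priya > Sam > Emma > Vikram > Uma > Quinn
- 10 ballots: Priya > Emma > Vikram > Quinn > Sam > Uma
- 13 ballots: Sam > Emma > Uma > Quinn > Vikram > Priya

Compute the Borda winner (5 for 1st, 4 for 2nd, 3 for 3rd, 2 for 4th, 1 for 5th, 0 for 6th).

Emma

Priya: 9×2 + 10×5 + 10×5 + 13×0 = 118
Quinn: 9×1 + 10×0 + 10×2 + 13×2 = 55
Emma: 9×5 + 10×3 + 10×4 + 13×4 = 167
Vikram: 9×4 + 10×2 + 10×3 + 13×1 = 99
Uma: 9×0 + 10×1 + 10×0 + 13×3 = 49
Sam: 9×3 + 10×4 + 10×1 + 13×5 = 142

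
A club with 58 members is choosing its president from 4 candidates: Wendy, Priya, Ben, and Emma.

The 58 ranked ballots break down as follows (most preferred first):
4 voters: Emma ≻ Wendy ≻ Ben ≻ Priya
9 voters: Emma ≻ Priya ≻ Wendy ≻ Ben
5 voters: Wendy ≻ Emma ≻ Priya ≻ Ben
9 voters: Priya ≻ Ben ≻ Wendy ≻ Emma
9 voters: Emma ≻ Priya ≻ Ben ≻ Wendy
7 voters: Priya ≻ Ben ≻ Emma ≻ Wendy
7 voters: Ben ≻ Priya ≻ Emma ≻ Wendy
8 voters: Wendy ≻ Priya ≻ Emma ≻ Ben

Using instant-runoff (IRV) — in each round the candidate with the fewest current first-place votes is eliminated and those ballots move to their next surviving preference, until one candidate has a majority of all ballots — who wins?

Round 1: Wendy 13, Priya 16, Ben 7, Emma 22. Ben eliminated.
Round 2: Wendy 13, Priya 23, Emma 22. Wendy eliminated.
Round 3: Priya 31, Emma 27. Priya has a majority (≥30).

Priya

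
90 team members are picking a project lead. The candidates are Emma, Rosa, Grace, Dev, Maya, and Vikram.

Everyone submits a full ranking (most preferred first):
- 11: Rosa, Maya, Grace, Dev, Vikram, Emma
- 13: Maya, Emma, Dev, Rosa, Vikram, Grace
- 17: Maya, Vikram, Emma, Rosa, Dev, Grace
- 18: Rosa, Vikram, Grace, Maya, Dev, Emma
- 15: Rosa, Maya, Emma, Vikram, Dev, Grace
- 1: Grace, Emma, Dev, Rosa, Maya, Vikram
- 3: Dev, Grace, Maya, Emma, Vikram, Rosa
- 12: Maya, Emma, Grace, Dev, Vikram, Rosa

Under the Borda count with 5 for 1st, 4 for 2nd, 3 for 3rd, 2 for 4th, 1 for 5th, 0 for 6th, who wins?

Maya

Emma: 11×0 + 13×4 + 17×3 + 18×0 + 15×3 + 1×4 + 3×2 + 12×4 = 206
Rosa: 11×5 + 13×2 + 17×2 + 18×5 + 15×5 + 1×2 + 3×0 + 12×0 = 282
Grace: 11×3 + 13×0 + 17×0 + 18×3 + 15×0 + 1×5 + 3×4 + 12×3 = 140
Dev: 11×2 + 13×3 + 17×1 + 18×1 + 15×1 + 1×3 + 3×5 + 12×2 = 153
Maya: 11×4 + 13×5 + 17×5 + 18×2 + 15×4 + 1×1 + 3×3 + 12×5 = 360
Vikram: 11×1 + 13×1 + 17×4 + 18×4 + 15×2 + 1×0 + 3×1 + 12×1 = 209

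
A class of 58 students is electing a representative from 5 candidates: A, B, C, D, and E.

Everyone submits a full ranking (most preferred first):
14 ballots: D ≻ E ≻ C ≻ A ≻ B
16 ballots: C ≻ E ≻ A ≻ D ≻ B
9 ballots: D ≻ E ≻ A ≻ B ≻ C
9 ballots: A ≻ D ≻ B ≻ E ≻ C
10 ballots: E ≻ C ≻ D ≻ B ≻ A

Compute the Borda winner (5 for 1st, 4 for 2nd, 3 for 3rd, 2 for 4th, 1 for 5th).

E

A: 14×2 + 16×3 + 9×3 + 9×5 + 10×1 = 158
B: 14×1 + 16×1 + 9×2 + 9×3 + 10×2 = 95
C: 14×3 + 16×5 + 9×1 + 9×1 + 10×4 = 180
D: 14×5 + 16×2 + 9×5 + 9×4 + 10×3 = 213
E: 14×4 + 16×4 + 9×4 + 9×2 + 10×5 = 224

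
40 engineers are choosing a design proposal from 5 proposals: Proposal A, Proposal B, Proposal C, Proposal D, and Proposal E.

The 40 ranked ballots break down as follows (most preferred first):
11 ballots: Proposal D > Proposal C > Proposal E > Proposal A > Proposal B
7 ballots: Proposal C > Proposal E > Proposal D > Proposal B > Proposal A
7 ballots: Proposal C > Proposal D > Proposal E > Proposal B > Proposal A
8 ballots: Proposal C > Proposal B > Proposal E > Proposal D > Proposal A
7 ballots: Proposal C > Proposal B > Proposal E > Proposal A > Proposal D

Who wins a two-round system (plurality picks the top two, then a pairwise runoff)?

Round 1 first-place votes: Proposal A 0, Proposal B 0, Proposal C 29, Proposal D 11, Proposal E 0. Proposal C and Proposal D advance.
Runoff: Proposal C is ranked above Proposal D on 29 ballots, Proposal D above Proposal C on 11.

Proposal C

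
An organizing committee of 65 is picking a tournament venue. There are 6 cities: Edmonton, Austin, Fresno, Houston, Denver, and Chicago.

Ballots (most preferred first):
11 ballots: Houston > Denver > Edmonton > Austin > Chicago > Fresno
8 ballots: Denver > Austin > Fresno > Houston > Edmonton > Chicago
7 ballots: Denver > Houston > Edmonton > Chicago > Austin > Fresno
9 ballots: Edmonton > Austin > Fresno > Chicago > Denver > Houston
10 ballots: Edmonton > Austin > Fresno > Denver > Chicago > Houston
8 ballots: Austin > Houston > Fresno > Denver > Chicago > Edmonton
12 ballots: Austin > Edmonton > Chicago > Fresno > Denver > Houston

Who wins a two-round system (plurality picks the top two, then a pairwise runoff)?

Round 1 first-place votes: Edmonton 19, Austin 20, Fresno 0, Houston 11, Denver 15, Chicago 0. Austin and Edmonton advance.
Runoff: Austin is ranked above Edmonton on 28 ballots, Edmonton above Austin on 37.

Edmonton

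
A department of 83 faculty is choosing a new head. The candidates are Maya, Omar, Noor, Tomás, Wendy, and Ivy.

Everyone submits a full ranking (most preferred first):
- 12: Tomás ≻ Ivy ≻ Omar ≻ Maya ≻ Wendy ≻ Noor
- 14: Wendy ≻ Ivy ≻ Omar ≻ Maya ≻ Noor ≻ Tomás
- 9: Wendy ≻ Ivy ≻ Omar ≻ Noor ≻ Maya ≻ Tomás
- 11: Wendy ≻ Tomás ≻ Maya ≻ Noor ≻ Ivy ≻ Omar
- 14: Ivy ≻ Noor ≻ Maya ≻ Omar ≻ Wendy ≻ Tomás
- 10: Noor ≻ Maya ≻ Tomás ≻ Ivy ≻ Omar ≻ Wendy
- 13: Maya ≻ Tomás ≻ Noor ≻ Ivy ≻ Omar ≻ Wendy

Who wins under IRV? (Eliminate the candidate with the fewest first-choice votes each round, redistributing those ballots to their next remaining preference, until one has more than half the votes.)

Ivy

Round 1: Maya 13, Omar 0, Noor 10, Tomás 12, Wendy 34, Ivy 14. Omar eliminated.
Round 2: Maya 13, Noor 10, Tomás 12, Wendy 34, Ivy 14. Noor eliminated.
Round 3: Maya 23, Tomás 12, Wendy 34, Ivy 14. Tomás eliminated.
Round 4: Maya 23, Wendy 34, Ivy 26. Maya eliminated.
Round 5: Wendy 34, Ivy 49. Ivy has a majority (≥42).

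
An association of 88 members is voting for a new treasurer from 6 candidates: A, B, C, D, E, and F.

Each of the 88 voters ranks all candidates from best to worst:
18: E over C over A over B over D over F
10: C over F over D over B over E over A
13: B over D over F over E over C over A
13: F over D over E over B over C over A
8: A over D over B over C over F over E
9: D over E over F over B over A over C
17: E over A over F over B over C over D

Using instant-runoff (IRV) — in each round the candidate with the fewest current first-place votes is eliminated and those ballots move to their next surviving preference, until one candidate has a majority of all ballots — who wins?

Round 1: A 8, B 13, C 10, D 9, E 35, F 13. A eliminated.
Round 2: B 13, C 10, D 17, E 35, F 13. C eliminated.
Round 3: B 13, D 17, E 35, F 23. B eliminated.
Round 4: D 30, E 35, F 23. F eliminated.
Round 5: D 53, E 35. D has a majority (≥45).

D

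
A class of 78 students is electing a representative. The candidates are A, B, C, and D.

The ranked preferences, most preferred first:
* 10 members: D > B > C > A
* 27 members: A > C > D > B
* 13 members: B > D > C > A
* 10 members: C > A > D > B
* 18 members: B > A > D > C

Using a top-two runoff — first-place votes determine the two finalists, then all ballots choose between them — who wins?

B

Round 1 first-place votes: A 27, B 31, C 10, D 10. B and A advance.
Runoff: B is ranked above A on 41 ballots, A above B on 37.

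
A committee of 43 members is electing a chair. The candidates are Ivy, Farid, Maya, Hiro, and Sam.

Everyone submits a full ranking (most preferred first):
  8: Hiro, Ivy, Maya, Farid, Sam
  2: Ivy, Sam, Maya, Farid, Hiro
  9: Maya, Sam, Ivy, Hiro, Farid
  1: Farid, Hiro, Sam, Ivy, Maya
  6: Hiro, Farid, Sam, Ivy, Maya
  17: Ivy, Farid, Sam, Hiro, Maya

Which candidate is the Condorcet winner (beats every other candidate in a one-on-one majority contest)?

Ivy vs Farid: 36–7
Ivy vs Maya: 34–9
Ivy vs Hiro: 28–15
Ivy vs Sam: 27–16
Ivy beats every other candidate.

Ivy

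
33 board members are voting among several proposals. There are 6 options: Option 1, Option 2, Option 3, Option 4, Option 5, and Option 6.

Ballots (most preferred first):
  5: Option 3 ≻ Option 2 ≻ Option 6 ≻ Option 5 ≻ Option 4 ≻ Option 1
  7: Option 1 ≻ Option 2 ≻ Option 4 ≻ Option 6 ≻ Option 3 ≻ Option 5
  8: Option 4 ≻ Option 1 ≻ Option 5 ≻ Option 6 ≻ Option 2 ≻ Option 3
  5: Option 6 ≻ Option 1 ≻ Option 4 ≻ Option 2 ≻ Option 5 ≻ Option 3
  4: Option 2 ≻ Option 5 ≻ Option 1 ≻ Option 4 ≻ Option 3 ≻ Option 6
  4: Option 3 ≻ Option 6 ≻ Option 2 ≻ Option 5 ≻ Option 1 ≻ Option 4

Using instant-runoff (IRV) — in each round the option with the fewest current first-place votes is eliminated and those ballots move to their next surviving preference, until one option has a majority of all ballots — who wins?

Option 1

Round 1: Option 1 7, Option 2 4, Option 3 9, Option 4 8, Option 5 0, Option 6 5. Option 5 eliminated.
Round 2: Option 1 7, Option 2 4, Option 3 9, Option 4 8, Option 6 5. Option 2 eliminated.
Round 3: Option 1 11, Option 3 9, Option 4 8, Option 6 5. Option 6 eliminated.
Round 4: Option 1 16, Option 3 9, Option 4 8. Option 4 eliminated.
Round 5: Option 1 24, Option 3 9. Option 1 has a majority (≥17).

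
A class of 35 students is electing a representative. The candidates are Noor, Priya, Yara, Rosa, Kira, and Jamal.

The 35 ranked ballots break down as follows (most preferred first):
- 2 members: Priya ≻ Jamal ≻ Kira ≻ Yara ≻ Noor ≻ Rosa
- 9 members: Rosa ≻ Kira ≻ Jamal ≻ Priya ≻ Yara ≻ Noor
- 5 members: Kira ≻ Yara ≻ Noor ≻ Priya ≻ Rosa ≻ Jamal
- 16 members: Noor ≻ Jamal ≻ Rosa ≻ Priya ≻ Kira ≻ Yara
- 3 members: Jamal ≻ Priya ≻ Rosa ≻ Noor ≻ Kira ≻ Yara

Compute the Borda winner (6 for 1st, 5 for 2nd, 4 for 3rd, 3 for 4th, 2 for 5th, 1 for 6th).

Noor: 2×2 + 9×1 + 5×4 + 16×6 + 3×3 = 138
Priya: 2×6 + 9×3 + 5×3 + 16×3 + 3×5 = 117
Yara: 2×3 + 9×2 + 5×5 + 16×1 + 3×1 = 68
Rosa: 2×1 + 9×6 + 5×2 + 16×4 + 3×4 = 142
Kira: 2×4 + 9×5 + 5×6 + 16×2 + 3×2 = 121
Jamal: 2×5 + 9×4 + 5×1 + 16×5 + 3×6 = 149

Jamal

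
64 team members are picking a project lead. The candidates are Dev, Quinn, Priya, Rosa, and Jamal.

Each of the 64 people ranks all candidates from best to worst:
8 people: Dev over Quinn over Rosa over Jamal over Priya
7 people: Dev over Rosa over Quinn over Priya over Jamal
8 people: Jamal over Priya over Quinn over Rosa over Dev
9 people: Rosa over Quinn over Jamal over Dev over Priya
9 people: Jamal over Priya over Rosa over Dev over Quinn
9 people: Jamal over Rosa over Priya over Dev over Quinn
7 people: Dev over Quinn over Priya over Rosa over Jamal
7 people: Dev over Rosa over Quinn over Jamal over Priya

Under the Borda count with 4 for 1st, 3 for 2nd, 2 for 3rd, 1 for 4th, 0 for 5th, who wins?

Rosa

Dev: 8×4 + 7×4 + 8×0 + 9×1 + 9×1 + 9×1 + 7×4 + 7×4 = 143
Quinn: 8×3 + 7×2 + 8×2 + 9×3 + 9×0 + 9×0 + 7×3 + 7×2 = 116
Priya: 8×0 + 7×1 + 8×3 + 9×0 + 9×3 + 9×2 + 7×2 + 7×0 = 90
Rosa: 8×2 + 7×3 + 8×1 + 9×4 + 9×2 + 9×3 + 7×1 + 7×3 = 154
Jamal: 8×1 + 7×0 + 8×4 + 9×2 + 9×4 + 9×4 + 7×0 + 7×1 = 137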